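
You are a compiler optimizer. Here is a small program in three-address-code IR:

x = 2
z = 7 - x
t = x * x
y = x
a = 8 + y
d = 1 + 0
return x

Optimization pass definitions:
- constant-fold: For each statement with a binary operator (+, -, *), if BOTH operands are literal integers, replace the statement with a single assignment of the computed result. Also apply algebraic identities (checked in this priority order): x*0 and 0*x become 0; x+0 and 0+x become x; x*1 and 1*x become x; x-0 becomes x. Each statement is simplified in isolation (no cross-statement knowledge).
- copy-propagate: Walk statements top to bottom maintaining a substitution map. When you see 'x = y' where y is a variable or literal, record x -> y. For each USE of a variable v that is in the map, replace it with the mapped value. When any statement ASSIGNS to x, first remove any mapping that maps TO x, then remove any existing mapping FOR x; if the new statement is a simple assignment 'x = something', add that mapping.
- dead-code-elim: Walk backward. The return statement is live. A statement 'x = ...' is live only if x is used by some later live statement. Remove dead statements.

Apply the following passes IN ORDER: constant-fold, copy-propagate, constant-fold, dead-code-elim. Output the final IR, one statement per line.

Initial IR:
  x = 2
  z = 7 - x
  t = x * x
  y = x
  a = 8 + y
  d = 1 + 0
  return x
After constant-fold (7 stmts):
  x = 2
  z = 7 - x
  t = x * x
  y = x
  a = 8 + y
  d = 1
  return x
After copy-propagate (7 stmts):
  x = 2
  z = 7 - 2
  t = 2 * 2
  y = 2
  a = 8 + 2
  d = 1
  return 2
After constant-fold (7 stmts):
  x = 2
  z = 5
  t = 4
  y = 2
  a = 10
  d = 1
  return 2
After dead-code-elim (1 stmts):
  return 2

Answer: return 2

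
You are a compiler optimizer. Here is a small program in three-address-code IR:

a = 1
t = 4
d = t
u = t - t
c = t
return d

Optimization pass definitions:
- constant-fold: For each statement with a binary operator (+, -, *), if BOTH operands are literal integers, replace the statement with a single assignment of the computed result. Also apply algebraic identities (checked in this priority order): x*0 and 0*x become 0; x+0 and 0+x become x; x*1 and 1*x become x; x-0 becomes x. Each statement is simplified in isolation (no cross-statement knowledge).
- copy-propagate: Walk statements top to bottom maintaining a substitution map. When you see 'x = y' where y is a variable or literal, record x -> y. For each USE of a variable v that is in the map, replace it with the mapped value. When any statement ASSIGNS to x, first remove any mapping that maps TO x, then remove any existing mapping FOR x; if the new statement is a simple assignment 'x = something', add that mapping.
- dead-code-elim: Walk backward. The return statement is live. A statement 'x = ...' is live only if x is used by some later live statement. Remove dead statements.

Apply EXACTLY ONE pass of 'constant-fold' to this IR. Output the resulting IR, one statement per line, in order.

Answer: a = 1
t = 4
d = t
u = t - t
c = t
return d

Derivation:
Applying constant-fold statement-by-statement:
  [1] a = 1  (unchanged)
  [2] t = 4  (unchanged)
  [3] d = t  (unchanged)
  [4] u = t - t  (unchanged)
  [5] c = t  (unchanged)
  [6] return d  (unchanged)
Result (6 stmts):
  a = 1
  t = 4
  d = t
  u = t - t
  c = t
  return d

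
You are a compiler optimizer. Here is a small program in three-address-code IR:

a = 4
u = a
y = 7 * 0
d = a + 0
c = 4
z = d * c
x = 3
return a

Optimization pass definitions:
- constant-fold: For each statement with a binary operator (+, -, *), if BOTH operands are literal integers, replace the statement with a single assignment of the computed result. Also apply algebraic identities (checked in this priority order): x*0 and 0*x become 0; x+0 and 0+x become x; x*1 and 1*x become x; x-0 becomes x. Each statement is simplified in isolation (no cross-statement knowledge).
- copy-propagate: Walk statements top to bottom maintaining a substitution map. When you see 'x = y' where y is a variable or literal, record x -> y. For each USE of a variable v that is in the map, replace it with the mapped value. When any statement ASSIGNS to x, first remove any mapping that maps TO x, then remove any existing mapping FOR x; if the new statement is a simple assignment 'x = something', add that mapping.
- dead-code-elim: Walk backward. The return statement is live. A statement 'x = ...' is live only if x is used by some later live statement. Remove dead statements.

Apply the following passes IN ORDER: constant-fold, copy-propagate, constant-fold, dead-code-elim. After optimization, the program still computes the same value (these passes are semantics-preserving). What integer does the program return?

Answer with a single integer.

Answer: 4

Derivation:
Initial IR:
  a = 4
  u = a
  y = 7 * 0
  d = a + 0
  c = 4
  z = d * c
  x = 3
  return a
After constant-fold (8 stmts):
  a = 4
  u = a
  y = 0
  d = a
  c = 4
  z = d * c
  x = 3
  return a
After copy-propagate (8 stmts):
  a = 4
  u = 4
  y = 0
  d = 4
  c = 4
  z = 4 * 4
  x = 3
  return 4
After constant-fold (8 stmts):
  a = 4
  u = 4
  y = 0
  d = 4
  c = 4
  z = 16
  x = 3
  return 4
After dead-code-elim (1 stmts):
  return 4
Evaluate:
  a = 4  =>  a = 4
  u = a  =>  u = 4
  y = 7 * 0  =>  y = 0
  d = a + 0  =>  d = 4
  c = 4  =>  c = 4
  z = d * c  =>  z = 16
  x = 3  =>  x = 3
  return a = 4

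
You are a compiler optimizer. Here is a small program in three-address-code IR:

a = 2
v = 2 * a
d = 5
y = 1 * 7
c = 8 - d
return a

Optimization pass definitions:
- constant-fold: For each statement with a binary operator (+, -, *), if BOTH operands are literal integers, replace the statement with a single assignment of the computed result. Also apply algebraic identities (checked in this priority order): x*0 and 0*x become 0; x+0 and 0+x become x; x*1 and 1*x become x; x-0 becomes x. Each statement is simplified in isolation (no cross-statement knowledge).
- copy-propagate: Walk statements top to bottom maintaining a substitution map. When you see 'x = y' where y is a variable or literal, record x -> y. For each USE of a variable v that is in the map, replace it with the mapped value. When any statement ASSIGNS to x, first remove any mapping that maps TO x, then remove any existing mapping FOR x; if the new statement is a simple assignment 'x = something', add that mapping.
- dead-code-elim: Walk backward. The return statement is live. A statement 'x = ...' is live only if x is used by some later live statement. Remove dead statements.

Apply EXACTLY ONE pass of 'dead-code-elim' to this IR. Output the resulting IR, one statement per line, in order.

Applying dead-code-elim statement-by-statement:
  [6] return a  -> KEEP (return); live=['a']
  [5] c = 8 - d  -> DEAD (c not live)
  [4] y = 1 * 7  -> DEAD (y not live)
  [3] d = 5  -> DEAD (d not live)
  [2] v = 2 * a  -> DEAD (v not live)
  [1] a = 2  -> KEEP; live=[]
Result (2 stmts):
  a = 2
  return a

Answer: a = 2
return a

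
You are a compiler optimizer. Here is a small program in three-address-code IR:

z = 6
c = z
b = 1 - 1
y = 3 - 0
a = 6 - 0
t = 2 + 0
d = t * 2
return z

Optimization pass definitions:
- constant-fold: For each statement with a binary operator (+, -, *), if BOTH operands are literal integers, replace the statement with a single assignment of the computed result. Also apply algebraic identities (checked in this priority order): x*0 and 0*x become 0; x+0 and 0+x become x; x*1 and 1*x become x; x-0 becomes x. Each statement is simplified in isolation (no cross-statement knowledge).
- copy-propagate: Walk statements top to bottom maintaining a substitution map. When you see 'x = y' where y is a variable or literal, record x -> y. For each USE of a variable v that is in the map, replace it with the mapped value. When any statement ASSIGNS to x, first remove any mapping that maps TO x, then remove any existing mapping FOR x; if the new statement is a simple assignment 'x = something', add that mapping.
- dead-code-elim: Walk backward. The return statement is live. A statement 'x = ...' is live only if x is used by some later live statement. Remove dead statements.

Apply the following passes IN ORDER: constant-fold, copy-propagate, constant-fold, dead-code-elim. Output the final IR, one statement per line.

Initial IR:
  z = 6
  c = z
  b = 1 - 1
  y = 3 - 0
  a = 6 - 0
  t = 2 + 0
  d = t * 2
  return z
After constant-fold (8 stmts):
  z = 6
  c = z
  b = 0
  y = 3
  a = 6
  t = 2
  d = t * 2
  return z
After copy-propagate (8 stmts):
  z = 6
  c = 6
  b = 0
  y = 3
  a = 6
  t = 2
  d = 2 * 2
  return 6
After constant-fold (8 stmts):
  z = 6
  c = 6
  b = 0
  y = 3
  a = 6
  t = 2
  d = 4
  return 6
After dead-code-elim (1 stmts):
  return 6

Answer: return 6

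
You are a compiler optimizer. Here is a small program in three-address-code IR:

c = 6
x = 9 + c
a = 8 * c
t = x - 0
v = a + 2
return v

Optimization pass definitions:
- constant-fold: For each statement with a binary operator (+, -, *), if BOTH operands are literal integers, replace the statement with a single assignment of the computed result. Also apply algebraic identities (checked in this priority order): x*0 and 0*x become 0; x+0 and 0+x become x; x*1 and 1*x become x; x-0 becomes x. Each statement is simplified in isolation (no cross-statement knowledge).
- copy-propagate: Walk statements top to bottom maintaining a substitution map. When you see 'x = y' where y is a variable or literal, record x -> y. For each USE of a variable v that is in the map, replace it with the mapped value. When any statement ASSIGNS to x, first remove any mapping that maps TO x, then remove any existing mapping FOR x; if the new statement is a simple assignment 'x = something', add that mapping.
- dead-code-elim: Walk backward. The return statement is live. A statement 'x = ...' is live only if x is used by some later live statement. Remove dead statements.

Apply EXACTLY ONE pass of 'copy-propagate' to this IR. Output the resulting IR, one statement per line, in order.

Applying copy-propagate statement-by-statement:
  [1] c = 6  (unchanged)
  [2] x = 9 + c  -> x = 9 + 6
  [3] a = 8 * c  -> a = 8 * 6
  [4] t = x - 0  (unchanged)
  [5] v = a + 2  (unchanged)
  [6] return v  (unchanged)
Result (6 stmts):
  c = 6
  x = 9 + 6
  a = 8 * 6
  t = x - 0
  v = a + 2
  return v

Answer: c = 6
x = 9 + 6
a = 8 * 6
t = x - 0
v = a + 2
return v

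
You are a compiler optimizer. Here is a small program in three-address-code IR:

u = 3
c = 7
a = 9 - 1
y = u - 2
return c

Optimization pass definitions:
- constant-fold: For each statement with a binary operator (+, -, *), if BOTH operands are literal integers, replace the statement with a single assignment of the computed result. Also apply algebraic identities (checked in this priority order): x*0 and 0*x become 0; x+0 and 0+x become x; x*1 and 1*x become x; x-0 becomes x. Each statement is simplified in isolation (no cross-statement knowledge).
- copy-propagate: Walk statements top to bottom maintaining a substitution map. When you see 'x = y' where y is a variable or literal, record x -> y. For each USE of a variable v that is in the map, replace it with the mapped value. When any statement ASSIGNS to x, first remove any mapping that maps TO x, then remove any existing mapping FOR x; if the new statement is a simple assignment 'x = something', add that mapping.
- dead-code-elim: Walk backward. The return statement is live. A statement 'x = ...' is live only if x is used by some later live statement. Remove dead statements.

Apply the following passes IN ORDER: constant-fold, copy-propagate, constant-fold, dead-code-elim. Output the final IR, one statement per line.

Initial IR:
  u = 3
  c = 7
  a = 9 - 1
  y = u - 2
  return c
After constant-fold (5 stmts):
  u = 3
  c = 7
  a = 8
  y = u - 2
  return c
After copy-propagate (5 stmts):
  u = 3
  c = 7
  a = 8
  y = 3 - 2
  return 7
After constant-fold (5 stmts):
  u = 3
  c = 7
  a = 8
  y = 1
  return 7
After dead-code-elim (1 stmts):
  return 7

Answer: return 7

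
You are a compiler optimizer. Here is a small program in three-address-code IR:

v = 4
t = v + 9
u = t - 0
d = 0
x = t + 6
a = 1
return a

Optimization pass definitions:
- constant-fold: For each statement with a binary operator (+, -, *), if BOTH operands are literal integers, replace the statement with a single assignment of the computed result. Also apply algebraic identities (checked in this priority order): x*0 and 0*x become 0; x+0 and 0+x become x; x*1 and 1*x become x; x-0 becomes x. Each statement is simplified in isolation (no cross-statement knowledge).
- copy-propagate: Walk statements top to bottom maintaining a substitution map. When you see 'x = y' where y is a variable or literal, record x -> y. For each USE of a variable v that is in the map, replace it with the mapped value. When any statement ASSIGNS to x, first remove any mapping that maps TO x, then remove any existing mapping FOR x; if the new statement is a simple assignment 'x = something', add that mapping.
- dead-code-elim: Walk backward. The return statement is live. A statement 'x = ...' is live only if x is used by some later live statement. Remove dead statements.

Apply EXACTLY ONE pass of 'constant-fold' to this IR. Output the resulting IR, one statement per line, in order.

Answer: v = 4
t = v + 9
u = t
d = 0
x = t + 6
a = 1
return a

Derivation:
Applying constant-fold statement-by-statement:
  [1] v = 4  (unchanged)
  [2] t = v + 9  (unchanged)
  [3] u = t - 0  -> u = t
  [4] d = 0  (unchanged)
  [5] x = t + 6  (unchanged)
  [6] a = 1  (unchanged)
  [7] return a  (unchanged)
Result (7 stmts):
  v = 4
  t = v + 9
  u = t
  d = 0
  x = t + 6
  a = 1
  return a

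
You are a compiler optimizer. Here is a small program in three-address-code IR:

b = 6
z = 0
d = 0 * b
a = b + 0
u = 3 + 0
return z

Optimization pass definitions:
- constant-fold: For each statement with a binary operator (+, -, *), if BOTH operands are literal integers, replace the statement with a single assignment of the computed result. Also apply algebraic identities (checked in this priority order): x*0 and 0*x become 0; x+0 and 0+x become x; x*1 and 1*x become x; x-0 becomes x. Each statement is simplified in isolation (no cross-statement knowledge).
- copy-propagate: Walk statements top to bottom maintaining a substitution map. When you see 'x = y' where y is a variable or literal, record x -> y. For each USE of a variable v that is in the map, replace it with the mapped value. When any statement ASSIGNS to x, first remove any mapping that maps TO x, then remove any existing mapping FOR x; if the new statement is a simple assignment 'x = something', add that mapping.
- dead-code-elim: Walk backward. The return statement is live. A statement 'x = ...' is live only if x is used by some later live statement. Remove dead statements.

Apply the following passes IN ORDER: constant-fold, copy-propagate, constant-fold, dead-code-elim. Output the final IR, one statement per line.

Initial IR:
  b = 6
  z = 0
  d = 0 * b
  a = b + 0
  u = 3 + 0
  return z
After constant-fold (6 stmts):
  b = 6
  z = 0
  d = 0
  a = b
  u = 3
  return z
After copy-propagate (6 stmts):
  b = 6
  z = 0
  d = 0
  a = 6
  u = 3
  return 0
After constant-fold (6 stmts):
  b = 6
  z = 0
  d = 0
  a = 6
  u = 3
  return 0
After dead-code-elim (1 stmts):
  return 0

Answer: return 0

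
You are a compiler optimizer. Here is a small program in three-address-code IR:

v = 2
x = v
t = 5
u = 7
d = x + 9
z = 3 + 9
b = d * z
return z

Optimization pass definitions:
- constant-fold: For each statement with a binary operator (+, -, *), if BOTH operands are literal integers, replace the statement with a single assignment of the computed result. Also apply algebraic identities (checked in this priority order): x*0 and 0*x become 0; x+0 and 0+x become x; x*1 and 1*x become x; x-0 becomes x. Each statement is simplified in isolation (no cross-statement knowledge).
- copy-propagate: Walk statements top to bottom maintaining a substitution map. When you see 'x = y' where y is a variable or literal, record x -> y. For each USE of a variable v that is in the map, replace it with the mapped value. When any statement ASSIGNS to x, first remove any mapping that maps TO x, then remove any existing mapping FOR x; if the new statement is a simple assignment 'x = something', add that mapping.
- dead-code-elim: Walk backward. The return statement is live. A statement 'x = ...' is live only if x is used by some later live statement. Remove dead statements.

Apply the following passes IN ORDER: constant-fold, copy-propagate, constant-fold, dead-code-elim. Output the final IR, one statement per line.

Answer: return 12

Derivation:
Initial IR:
  v = 2
  x = v
  t = 5
  u = 7
  d = x + 9
  z = 3 + 9
  b = d * z
  return z
After constant-fold (8 stmts):
  v = 2
  x = v
  t = 5
  u = 7
  d = x + 9
  z = 12
  b = d * z
  return z
After copy-propagate (8 stmts):
  v = 2
  x = 2
  t = 5
  u = 7
  d = 2 + 9
  z = 12
  b = d * 12
  return 12
After constant-fold (8 stmts):
  v = 2
  x = 2
  t = 5
  u = 7
  d = 11
  z = 12
  b = d * 12
  return 12
After dead-code-elim (1 stmts):
  return 12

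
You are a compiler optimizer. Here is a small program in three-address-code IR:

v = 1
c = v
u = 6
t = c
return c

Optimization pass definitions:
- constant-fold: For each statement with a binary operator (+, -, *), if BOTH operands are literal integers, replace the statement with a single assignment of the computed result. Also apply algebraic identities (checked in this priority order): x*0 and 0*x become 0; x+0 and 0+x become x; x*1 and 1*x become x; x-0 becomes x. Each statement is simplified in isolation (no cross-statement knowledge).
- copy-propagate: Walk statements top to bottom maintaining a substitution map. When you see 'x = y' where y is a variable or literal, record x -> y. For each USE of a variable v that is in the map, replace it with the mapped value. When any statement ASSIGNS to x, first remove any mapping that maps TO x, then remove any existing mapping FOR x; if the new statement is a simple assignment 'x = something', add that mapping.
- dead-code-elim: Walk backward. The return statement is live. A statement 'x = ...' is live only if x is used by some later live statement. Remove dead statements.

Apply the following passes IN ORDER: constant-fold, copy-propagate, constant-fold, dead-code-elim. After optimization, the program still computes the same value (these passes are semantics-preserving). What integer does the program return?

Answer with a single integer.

Initial IR:
  v = 1
  c = v
  u = 6
  t = c
  return c
After constant-fold (5 stmts):
  v = 1
  c = v
  u = 6
  t = c
  return c
After copy-propagate (5 stmts):
  v = 1
  c = 1
  u = 6
  t = 1
  return 1
After constant-fold (5 stmts):
  v = 1
  c = 1
  u = 6
  t = 1
  return 1
After dead-code-elim (1 stmts):
  return 1
Evaluate:
  v = 1  =>  v = 1
  c = v  =>  c = 1
  u = 6  =>  u = 6
  t = c  =>  t = 1
  return c = 1

Answer: 1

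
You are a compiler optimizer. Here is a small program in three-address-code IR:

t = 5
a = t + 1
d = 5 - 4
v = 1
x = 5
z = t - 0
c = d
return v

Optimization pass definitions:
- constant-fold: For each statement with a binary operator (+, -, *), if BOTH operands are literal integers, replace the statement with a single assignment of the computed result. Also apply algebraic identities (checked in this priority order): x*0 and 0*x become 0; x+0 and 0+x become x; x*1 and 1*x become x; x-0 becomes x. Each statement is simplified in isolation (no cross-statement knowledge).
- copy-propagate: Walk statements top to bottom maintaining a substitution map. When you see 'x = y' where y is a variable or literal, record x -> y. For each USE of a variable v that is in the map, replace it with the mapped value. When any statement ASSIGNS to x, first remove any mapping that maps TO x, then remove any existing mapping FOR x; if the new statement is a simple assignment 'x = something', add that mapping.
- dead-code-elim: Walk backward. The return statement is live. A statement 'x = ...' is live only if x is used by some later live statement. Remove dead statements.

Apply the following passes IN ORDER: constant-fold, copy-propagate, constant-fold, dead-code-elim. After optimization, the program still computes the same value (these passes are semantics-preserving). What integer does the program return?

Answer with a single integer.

Answer: 1

Derivation:
Initial IR:
  t = 5
  a = t + 1
  d = 5 - 4
  v = 1
  x = 5
  z = t - 0
  c = d
  return v
After constant-fold (8 stmts):
  t = 5
  a = t + 1
  d = 1
  v = 1
  x = 5
  z = t
  c = d
  return v
After copy-propagate (8 stmts):
  t = 5
  a = 5 + 1
  d = 1
  v = 1
  x = 5
  z = 5
  c = 1
  return 1
After constant-fold (8 stmts):
  t = 5
  a = 6
  d = 1
  v = 1
  x = 5
  z = 5
  c = 1
  return 1
After dead-code-elim (1 stmts):
  return 1
Evaluate:
  t = 5  =>  t = 5
  a = t + 1  =>  a = 6
  d = 5 - 4  =>  d = 1
  v = 1  =>  v = 1
  x = 5  =>  x = 5
  z = t - 0  =>  z = 5
  c = d  =>  c = 1
  return v = 1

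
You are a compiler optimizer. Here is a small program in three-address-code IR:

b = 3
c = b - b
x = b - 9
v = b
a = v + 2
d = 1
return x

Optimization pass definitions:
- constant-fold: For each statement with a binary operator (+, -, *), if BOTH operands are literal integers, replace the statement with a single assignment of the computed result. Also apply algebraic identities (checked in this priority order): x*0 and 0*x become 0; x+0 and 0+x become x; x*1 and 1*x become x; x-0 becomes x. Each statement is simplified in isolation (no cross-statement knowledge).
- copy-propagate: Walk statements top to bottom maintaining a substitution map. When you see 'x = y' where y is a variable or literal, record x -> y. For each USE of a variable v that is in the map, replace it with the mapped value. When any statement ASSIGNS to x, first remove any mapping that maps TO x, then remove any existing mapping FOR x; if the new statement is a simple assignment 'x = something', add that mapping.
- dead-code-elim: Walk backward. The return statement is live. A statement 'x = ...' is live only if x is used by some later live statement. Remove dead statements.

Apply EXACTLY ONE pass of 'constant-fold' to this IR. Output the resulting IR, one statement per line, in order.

Answer: b = 3
c = b - b
x = b - 9
v = b
a = v + 2
d = 1
return x

Derivation:
Applying constant-fold statement-by-statement:
  [1] b = 3  (unchanged)
  [2] c = b - b  (unchanged)
  [3] x = b - 9  (unchanged)
  [4] v = b  (unchanged)
  [5] a = v + 2  (unchanged)
  [6] d = 1  (unchanged)
  [7] return x  (unchanged)
Result (7 stmts):
  b = 3
  c = b - b
  x = b - 9
  v = b
  a = v + 2
  d = 1
  return x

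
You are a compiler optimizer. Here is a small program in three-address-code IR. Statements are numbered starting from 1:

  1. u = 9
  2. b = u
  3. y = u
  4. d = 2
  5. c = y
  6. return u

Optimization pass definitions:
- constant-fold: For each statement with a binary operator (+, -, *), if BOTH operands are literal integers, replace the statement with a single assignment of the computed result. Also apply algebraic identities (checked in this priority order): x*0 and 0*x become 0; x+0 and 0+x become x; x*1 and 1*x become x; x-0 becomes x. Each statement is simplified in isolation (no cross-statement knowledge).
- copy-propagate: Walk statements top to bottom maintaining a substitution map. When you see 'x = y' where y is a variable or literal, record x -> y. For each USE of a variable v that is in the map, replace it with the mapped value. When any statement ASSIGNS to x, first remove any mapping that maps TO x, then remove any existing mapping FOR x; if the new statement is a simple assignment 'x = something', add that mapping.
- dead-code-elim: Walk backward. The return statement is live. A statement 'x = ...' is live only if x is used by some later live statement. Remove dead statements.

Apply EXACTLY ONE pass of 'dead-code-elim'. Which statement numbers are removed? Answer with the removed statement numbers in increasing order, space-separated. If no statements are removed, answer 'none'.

Answer: 2 3 4 5

Derivation:
Backward liveness scan:
Stmt 1 'u = 9': KEEP (u is live); live-in = []
Stmt 2 'b = u': DEAD (b not in live set ['u'])
Stmt 3 'y = u': DEAD (y not in live set ['u'])
Stmt 4 'd = 2': DEAD (d not in live set ['u'])
Stmt 5 'c = y': DEAD (c not in live set ['u'])
Stmt 6 'return u': KEEP (return); live-in = ['u']
Removed statement numbers: [2, 3, 4, 5]
Surviving IR:
  u = 9
  return u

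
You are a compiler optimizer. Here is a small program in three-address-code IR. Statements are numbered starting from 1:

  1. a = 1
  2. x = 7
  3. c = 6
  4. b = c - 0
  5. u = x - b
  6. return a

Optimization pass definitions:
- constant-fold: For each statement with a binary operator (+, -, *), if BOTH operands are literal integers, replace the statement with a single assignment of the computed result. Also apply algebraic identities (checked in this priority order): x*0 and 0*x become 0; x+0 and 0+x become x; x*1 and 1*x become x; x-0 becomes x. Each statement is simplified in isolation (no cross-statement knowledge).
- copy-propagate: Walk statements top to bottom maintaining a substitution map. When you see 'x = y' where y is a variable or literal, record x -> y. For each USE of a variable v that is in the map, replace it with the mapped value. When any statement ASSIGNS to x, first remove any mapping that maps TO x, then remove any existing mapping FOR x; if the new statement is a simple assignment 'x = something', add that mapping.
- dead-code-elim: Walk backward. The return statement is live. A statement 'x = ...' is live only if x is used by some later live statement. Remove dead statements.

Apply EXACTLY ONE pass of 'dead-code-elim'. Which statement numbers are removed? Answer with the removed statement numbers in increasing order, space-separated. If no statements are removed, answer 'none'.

Backward liveness scan:
Stmt 1 'a = 1': KEEP (a is live); live-in = []
Stmt 2 'x = 7': DEAD (x not in live set ['a'])
Stmt 3 'c = 6': DEAD (c not in live set ['a'])
Stmt 4 'b = c - 0': DEAD (b not in live set ['a'])
Stmt 5 'u = x - b': DEAD (u not in live set ['a'])
Stmt 6 'return a': KEEP (return); live-in = ['a']
Removed statement numbers: [2, 3, 4, 5]
Surviving IR:
  a = 1
  return a

Answer: 2 3 4 5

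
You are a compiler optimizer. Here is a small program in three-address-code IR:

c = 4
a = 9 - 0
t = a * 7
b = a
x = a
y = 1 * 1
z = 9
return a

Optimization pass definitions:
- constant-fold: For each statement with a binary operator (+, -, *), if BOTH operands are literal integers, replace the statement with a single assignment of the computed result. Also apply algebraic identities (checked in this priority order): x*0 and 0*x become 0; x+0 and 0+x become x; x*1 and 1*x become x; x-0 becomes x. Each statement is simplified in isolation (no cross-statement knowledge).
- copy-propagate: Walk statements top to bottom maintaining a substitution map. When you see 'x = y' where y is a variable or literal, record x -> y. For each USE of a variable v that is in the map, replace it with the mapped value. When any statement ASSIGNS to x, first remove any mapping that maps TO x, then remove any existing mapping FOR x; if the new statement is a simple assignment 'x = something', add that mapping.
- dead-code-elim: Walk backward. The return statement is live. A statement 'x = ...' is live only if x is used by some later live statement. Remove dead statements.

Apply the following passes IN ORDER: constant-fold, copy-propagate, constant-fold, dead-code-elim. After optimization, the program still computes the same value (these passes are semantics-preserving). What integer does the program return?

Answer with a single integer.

Initial IR:
  c = 4
  a = 9 - 0
  t = a * 7
  b = a
  x = a
  y = 1 * 1
  z = 9
  return a
After constant-fold (8 stmts):
  c = 4
  a = 9
  t = a * 7
  b = a
  x = a
  y = 1
  z = 9
  return a
After copy-propagate (8 stmts):
  c = 4
  a = 9
  t = 9 * 7
  b = 9
  x = 9
  y = 1
  z = 9
  return 9
After constant-fold (8 stmts):
  c = 4
  a = 9
  t = 63
  b = 9
  x = 9
  y = 1
  z = 9
  return 9
After dead-code-elim (1 stmts):
  return 9
Evaluate:
  c = 4  =>  c = 4
  a = 9 - 0  =>  a = 9
  t = a * 7  =>  t = 63
  b = a  =>  b = 9
  x = a  =>  x = 9
  y = 1 * 1  =>  y = 1
  z = 9  =>  z = 9
  return a = 9

Answer: 9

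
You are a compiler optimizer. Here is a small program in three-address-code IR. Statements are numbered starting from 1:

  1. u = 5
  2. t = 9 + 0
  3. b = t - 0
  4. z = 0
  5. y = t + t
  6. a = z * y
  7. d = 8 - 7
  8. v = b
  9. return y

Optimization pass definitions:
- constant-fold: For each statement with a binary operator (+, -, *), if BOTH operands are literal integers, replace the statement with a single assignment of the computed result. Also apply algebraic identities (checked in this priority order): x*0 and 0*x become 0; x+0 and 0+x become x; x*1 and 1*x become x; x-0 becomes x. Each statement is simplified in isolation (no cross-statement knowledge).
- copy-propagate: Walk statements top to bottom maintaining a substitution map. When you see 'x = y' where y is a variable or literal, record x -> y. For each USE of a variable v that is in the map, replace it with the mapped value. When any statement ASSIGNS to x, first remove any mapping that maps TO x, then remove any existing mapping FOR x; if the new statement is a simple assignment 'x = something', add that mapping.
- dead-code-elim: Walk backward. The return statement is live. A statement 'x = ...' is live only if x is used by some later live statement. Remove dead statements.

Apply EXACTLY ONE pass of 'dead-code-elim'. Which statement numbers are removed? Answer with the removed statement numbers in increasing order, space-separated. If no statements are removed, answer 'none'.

Backward liveness scan:
Stmt 1 'u = 5': DEAD (u not in live set [])
Stmt 2 't = 9 + 0': KEEP (t is live); live-in = []
Stmt 3 'b = t - 0': DEAD (b not in live set ['t'])
Stmt 4 'z = 0': DEAD (z not in live set ['t'])
Stmt 5 'y = t + t': KEEP (y is live); live-in = ['t']
Stmt 6 'a = z * y': DEAD (a not in live set ['y'])
Stmt 7 'd = 8 - 7': DEAD (d not in live set ['y'])
Stmt 8 'v = b': DEAD (v not in live set ['y'])
Stmt 9 'return y': KEEP (return); live-in = ['y']
Removed statement numbers: [1, 3, 4, 6, 7, 8]
Surviving IR:
  t = 9 + 0
  y = t + t
  return y

Answer: 1 3 4 6 7 8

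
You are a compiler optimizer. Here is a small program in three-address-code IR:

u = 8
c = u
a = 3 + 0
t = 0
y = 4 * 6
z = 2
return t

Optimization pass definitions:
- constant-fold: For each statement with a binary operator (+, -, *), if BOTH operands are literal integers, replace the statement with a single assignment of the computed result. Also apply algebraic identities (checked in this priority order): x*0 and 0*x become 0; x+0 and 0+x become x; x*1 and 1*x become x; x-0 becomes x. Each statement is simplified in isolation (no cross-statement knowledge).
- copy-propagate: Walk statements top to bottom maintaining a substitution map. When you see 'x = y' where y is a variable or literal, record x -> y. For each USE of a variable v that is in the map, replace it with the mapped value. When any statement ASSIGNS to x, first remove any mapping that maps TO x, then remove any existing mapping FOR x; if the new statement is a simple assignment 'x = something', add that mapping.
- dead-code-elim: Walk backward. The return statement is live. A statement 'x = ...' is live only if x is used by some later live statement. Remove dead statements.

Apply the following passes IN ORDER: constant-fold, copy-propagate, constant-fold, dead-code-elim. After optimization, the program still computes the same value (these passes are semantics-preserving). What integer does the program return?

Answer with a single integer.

Answer: 0

Derivation:
Initial IR:
  u = 8
  c = u
  a = 3 + 0
  t = 0
  y = 4 * 6
  z = 2
  return t
After constant-fold (7 stmts):
  u = 8
  c = u
  a = 3
  t = 0
  y = 24
  z = 2
  return t
After copy-propagate (7 stmts):
  u = 8
  c = 8
  a = 3
  t = 0
  y = 24
  z = 2
  return 0
After constant-fold (7 stmts):
  u = 8
  c = 8
  a = 3
  t = 0
  y = 24
  z = 2
  return 0
After dead-code-elim (1 stmts):
  return 0
Evaluate:
  u = 8  =>  u = 8
  c = u  =>  c = 8
  a = 3 + 0  =>  a = 3
  t = 0  =>  t = 0
  y = 4 * 6  =>  y = 24
  z = 2  =>  z = 2
  return t = 0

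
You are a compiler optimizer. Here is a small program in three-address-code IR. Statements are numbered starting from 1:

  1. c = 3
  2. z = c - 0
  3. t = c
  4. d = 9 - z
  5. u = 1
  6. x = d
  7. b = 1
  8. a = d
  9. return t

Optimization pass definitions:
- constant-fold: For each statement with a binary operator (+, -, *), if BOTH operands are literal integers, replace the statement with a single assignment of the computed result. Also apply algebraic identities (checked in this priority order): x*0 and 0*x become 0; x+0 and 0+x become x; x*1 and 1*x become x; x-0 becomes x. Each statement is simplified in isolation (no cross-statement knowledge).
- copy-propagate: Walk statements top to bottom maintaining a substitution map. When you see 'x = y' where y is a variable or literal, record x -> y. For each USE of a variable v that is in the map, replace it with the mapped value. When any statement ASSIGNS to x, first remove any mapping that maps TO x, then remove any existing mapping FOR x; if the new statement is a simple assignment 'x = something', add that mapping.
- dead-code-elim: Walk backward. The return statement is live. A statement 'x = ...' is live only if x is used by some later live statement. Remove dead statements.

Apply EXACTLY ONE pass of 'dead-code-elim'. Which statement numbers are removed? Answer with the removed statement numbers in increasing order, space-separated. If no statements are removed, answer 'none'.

Answer: 2 4 5 6 7 8

Derivation:
Backward liveness scan:
Stmt 1 'c = 3': KEEP (c is live); live-in = []
Stmt 2 'z = c - 0': DEAD (z not in live set ['c'])
Stmt 3 't = c': KEEP (t is live); live-in = ['c']
Stmt 4 'd = 9 - z': DEAD (d not in live set ['t'])
Stmt 5 'u = 1': DEAD (u not in live set ['t'])
Stmt 6 'x = d': DEAD (x not in live set ['t'])
Stmt 7 'b = 1': DEAD (b not in live set ['t'])
Stmt 8 'a = d': DEAD (a not in live set ['t'])
Stmt 9 'return t': KEEP (return); live-in = ['t']
Removed statement numbers: [2, 4, 5, 6, 7, 8]
Surviving IR:
  c = 3
  t = c
  return t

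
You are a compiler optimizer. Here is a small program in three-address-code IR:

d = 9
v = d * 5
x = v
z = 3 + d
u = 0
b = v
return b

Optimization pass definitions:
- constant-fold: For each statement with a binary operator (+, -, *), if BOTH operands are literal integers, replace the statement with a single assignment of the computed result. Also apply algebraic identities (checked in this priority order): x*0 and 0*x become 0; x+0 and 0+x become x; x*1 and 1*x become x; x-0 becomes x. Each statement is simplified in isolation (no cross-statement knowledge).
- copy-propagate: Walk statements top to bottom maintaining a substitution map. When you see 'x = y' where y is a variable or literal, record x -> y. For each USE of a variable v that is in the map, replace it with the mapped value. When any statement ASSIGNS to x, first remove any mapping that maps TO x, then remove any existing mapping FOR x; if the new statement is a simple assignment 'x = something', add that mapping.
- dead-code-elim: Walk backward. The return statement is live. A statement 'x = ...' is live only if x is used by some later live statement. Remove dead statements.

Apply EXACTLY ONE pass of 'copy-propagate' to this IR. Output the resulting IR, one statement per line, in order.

Applying copy-propagate statement-by-statement:
  [1] d = 9  (unchanged)
  [2] v = d * 5  -> v = 9 * 5
  [3] x = v  (unchanged)
  [4] z = 3 + d  -> z = 3 + 9
  [5] u = 0  (unchanged)
  [6] b = v  (unchanged)
  [7] return b  -> return v
Result (7 stmts):
  d = 9
  v = 9 * 5
  x = v
  z = 3 + 9
  u = 0
  b = v
  return v

Answer: d = 9
v = 9 * 5
x = v
z = 3 + 9
u = 0
b = v
return v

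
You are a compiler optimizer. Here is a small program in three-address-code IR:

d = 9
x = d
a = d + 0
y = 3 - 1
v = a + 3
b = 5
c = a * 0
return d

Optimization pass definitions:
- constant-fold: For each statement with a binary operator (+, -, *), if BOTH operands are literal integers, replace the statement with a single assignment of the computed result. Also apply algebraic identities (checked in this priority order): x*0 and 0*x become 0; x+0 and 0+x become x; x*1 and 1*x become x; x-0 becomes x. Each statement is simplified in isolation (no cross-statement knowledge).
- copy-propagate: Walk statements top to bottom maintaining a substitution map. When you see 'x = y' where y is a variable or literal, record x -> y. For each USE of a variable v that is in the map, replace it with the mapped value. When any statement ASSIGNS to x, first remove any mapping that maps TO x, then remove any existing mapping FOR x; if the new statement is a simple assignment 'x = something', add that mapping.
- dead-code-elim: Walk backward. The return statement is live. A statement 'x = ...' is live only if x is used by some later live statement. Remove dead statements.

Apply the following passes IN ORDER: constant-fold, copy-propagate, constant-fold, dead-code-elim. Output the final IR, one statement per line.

Answer: return 9

Derivation:
Initial IR:
  d = 9
  x = d
  a = d + 0
  y = 3 - 1
  v = a + 3
  b = 5
  c = a * 0
  return d
After constant-fold (8 stmts):
  d = 9
  x = d
  a = d
  y = 2
  v = a + 3
  b = 5
  c = 0
  return d
After copy-propagate (8 stmts):
  d = 9
  x = 9
  a = 9
  y = 2
  v = 9 + 3
  b = 5
  c = 0
  return 9
After constant-fold (8 stmts):
  d = 9
  x = 9
  a = 9
  y = 2
  v = 12
  b = 5
  c = 0
  return 9
After dead-code-elim (1 stmts):
  return 9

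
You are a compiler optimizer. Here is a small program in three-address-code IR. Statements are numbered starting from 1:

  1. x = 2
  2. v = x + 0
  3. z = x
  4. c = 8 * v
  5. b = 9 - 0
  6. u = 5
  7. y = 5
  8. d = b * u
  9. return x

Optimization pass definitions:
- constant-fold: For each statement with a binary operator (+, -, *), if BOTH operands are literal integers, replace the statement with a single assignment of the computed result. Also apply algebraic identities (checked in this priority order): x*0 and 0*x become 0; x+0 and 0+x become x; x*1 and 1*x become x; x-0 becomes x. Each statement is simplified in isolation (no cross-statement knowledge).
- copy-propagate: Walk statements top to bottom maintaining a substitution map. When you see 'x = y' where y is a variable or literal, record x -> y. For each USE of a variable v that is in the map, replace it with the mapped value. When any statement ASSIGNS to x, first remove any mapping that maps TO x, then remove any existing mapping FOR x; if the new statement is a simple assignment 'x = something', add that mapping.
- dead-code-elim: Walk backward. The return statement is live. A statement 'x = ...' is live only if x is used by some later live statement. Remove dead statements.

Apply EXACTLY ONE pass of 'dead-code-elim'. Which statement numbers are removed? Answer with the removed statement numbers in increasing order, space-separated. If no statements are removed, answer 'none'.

Answer: 2 3 4 5 6 7 8

Derivation:
Backward liveness scan:
Stmt 1 'x = 2': KEEP (x is live); live-in = []
Stmt 2 'v = x + 0': DEAD (v not in live set ['x'])
Stmt 3 'z = x': DEAD (z not in live set ['x'])
Stmt 4 'c = 8 * v': DEAD (c not in live set ['x'])
Stmt 5 'b = 9 - 0': DEAD (b not in live set ['x'])
Stmt 6 'u = 5': DEAD (u not in live set ['x'])
Stmt 7 'y = 5': DEAD (y not in live set ['x'])
Stmt 8 'd = b * u': DEAD (d not in live set ['x'])
Stmt 9 'return x': KEEP (return); live-in = ['x']
Removed statement numbers: [2, 3, 4, 5, 6, 7, 8]
Surviving IR:
  x = 2
  return x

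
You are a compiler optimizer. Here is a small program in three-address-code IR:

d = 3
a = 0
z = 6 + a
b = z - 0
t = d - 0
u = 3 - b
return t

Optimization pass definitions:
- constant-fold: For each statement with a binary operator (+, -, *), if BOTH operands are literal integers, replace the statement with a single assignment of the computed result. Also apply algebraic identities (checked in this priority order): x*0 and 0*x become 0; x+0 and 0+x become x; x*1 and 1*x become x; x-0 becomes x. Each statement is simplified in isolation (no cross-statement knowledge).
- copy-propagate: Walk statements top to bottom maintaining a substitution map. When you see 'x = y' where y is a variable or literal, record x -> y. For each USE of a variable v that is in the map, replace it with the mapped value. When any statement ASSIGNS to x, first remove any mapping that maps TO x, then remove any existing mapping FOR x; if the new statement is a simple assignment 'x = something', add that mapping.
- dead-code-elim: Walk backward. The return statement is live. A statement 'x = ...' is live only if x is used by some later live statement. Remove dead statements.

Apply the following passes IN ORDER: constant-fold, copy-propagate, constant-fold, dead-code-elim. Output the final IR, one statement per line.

Initial IR:
  d = 3
  a = 0
  z = 6 + a
  b = z - 0
  t = d - 0
  u = 3 - b
  return t
After constant-fold (7 stmts):
  d = 3
  a = 0
  z = 6 + a
  b = z
  t = d
  u = 3 - b
  return t
After copy-propagate (7 stmts):
  d = 3
  a = 0
  z = 6 + 0
  b = z
  t = 3
  u = 3 - z
  return 3
After constant-fold (7 stmts):
  d = 3
  a = 0
  z = 6
  b = z
  t = 3
  u = 3 - z
  return 3
After dead-code-elim (1 stmts):
  return 3

Answer: return 3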